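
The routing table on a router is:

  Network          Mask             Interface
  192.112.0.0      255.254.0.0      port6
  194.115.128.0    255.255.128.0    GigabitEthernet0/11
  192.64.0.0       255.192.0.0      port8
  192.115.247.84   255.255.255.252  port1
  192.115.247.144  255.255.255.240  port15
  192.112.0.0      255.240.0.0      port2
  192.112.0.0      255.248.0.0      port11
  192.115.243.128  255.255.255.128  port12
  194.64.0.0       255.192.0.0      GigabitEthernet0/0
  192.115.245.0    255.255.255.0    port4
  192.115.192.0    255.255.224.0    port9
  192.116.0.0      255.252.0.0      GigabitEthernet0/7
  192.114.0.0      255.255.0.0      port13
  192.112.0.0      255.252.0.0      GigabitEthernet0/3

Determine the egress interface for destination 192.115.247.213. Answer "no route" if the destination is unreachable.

Routes whose prefix contains 192.115.247.213:
  192.64.0.0/10 (192.64.0.0 - 192.127.255.255) -> port8
  192.112.0.0/12 (192.112.0.0 - 192.127.255.255) -> port2
  192.112.0.0/13 (192.112.0.0 - 192.119.255.255) -> port11
  192.112.0.0/14 (192.112.0.0 - 192.115.255.255) -> GigabitEthernet0/3
More-specific entries that do NOT match:
  192.115.247.84/30 (192.115.247.84 - 192.115.247.87) does not contain 192.115.247.213
  192.115.247.144/28 (192.115.247.144 - 192.115.247.159) does not contain 192.115.247.213
  192.115.243.128/25 (192.115.243.128 - 192.115.243.255) does not contain 192.115.247.213
  192.115.245.0/24 (192.115.245.0 - 192.115.245.255) does not contain 192.115.247.213
  192.115.192.0/19 (192.115.192.0 - 192.115.223.255) does not contain 192.115.247.213
  194.115.128.0/17 (194.115.128.0 - 194.115.255.255) does not contain 192.115.247.213
  192.114.0.0/16 (192.114.0.0 - 192.114.255.255) does not contain 192.115.247.213
  192.112.0.0/15 (192.112.0.0 - 192.113.255.255) does not contain 192.115.247.213
Longest matching prefix is /14 -> interface GigabitEthernet0/3.

GigabitEthernet0/3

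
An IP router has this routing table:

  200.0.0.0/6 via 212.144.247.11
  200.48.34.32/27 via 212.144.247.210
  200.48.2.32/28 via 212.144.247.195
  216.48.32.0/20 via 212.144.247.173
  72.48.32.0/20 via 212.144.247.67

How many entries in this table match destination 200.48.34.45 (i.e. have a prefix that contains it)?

Prefixes containing 200.48.34.45:
  200.0.0.0/6 (200.0.0.0 - 203.255.255.255)
  200.48.34.32/27 (200.48.34.32 - 200.48.34.63)
Total matching entries: 2.

2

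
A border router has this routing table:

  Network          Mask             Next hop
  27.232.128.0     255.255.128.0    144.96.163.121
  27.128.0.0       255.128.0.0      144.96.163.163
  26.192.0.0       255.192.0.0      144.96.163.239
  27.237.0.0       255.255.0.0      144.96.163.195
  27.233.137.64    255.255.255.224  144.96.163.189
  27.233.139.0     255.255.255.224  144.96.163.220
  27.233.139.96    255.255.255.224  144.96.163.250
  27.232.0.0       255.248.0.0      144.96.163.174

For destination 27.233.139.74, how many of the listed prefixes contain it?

2

Prefixes containing 27.233.139.74:
  27.128.0.0/9 (27.128.0.0 - 27.255.255.255)
  27.232.0.0/13 (27.232.0.0 - 27.239.255.255)
Total matching entries: 2.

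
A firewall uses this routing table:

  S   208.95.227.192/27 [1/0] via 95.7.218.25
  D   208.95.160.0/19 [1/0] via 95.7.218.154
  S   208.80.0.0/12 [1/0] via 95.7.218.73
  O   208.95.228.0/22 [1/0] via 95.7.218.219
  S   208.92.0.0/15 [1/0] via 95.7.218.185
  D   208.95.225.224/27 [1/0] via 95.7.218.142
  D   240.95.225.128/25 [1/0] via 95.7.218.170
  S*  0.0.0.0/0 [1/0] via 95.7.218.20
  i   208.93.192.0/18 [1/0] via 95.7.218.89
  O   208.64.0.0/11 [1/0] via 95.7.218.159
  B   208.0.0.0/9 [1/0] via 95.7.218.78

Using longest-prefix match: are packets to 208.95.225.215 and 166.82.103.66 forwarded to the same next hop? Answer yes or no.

no

208.95.225.215: longest match 208.80.0.0/12 -> 95.7.218.73
166.82.103.66: longest match 0.0.0.0/0 -> 95.7.218.20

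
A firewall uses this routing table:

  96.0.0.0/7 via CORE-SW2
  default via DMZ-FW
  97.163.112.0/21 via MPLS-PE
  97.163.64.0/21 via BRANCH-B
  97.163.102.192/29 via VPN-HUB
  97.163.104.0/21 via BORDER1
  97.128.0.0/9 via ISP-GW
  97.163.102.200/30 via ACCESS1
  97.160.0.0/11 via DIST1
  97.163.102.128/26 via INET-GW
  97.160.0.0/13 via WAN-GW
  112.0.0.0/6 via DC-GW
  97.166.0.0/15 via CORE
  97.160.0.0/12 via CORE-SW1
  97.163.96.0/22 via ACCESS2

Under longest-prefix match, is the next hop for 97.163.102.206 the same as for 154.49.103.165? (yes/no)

no

97.163.102.206: longest match 97.160.0.0/13 -> WAN-GW
154.49.103.165: longest match 0.0.0.0/0 -> DMZ-FW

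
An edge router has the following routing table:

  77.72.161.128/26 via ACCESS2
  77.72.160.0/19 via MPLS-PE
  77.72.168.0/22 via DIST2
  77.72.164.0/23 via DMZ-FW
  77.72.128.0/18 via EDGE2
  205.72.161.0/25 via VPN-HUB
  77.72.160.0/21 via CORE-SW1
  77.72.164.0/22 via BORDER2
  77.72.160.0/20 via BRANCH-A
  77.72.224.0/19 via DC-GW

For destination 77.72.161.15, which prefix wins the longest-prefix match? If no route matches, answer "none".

Entries matching 77.72.161.15:
  77.72.128.0/18 (77.72.128.0 - 77.72.191.255)
  77.72.160.0/19 (77.72.160.0 - 77.72.191.255)
  77.72.160.0/20 (77.72.160.0 - 77.72.175.255)
  77.72.160.0/21 (77.72.160.0 - 77.72.167.255)
Most specific is 77.72.160.0/21.

77.72.160.0/21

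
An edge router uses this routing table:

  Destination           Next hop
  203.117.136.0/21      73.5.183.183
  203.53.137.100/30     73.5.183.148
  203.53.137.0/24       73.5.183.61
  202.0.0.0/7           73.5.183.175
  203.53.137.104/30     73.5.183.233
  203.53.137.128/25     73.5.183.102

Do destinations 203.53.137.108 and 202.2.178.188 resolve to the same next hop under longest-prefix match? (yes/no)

203.53.137.108: longest match 203.53.137.0/24 -> 73.5.183.61
202.2.178.188: longest match 202.0.0.0/7 -> 73.5.183.175

no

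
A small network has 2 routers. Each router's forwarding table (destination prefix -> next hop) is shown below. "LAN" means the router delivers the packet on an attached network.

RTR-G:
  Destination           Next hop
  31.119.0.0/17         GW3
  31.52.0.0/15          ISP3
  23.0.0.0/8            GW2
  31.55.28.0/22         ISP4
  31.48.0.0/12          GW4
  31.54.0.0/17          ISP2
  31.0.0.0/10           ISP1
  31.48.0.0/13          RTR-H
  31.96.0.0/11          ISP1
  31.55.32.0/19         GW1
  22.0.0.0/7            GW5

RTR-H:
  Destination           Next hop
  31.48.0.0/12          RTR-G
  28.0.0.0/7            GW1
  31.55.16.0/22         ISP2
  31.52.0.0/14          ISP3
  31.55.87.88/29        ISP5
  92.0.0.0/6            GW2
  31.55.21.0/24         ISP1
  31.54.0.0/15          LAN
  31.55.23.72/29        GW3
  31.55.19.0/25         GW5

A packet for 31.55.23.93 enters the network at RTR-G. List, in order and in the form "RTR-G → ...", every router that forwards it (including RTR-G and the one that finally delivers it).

At RTR-G: longest match for 31.55.23.93 is 31.48.0.0/13 -> RTR-H
At RTR-H: longest match for 31.55.23.93 is 31.54.0.0/15 -> LAN

RTR-G → RTR-H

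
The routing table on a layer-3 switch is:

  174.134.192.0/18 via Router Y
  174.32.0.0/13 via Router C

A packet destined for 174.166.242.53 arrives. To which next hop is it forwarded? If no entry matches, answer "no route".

No entry's prefix contains 174.166.242.53; there is no default route.

no route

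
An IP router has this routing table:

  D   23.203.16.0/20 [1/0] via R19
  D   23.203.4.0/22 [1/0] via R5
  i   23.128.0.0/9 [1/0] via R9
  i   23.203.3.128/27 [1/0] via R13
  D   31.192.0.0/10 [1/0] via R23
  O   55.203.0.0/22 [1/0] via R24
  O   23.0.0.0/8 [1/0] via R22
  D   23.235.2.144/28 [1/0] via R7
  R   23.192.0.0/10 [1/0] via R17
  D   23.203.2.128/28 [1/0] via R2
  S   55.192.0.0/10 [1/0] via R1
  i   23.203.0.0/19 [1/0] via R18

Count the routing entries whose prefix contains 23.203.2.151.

4

Prefixes containing 23.203.2.151:
  23.0.0.0/8 (23.0.0.0 - 23.255.255.255)
  23.128.0.0/9 (23.128.0.0 - 23.255.255.255)
  23.192.0.0/10 (23.192.0.0 - 23.255.255.255)
  23.203.0.0/19 (23.203.0.0 - 23.203.31.255)
Total matching entries: 4.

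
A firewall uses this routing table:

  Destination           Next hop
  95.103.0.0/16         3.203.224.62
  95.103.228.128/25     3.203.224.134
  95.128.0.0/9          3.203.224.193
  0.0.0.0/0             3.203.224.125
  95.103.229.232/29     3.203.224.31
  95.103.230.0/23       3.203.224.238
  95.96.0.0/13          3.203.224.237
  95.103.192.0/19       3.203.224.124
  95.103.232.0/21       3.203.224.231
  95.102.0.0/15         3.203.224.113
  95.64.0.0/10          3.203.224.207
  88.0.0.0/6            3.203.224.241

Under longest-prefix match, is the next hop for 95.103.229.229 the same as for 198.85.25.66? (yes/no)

no

95.103.229.229: longest match 95.103.0.0/16 -> 3.203.224.62
198.85.25.66: longest match 0.0.0.0/0 -> 3.203.224.125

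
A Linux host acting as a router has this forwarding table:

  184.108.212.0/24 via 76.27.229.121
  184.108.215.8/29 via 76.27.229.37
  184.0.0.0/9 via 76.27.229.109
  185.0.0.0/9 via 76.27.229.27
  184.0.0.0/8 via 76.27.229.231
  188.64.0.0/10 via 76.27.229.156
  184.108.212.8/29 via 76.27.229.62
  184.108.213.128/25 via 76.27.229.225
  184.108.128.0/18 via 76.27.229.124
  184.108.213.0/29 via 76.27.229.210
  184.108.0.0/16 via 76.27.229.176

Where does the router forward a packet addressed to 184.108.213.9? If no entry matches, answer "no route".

76.27.229.176

Routes whose prefix contains 184.108.213.9:
  184.0.0.0/8 (184.0.0.0 - 184.255.255.255) -> 76.27.229.231
  184.0.0.0/9 (184.0.0.0 - 184.127.255.255) -> 76.27.229.109
  184.108.0.0/16 (184.108.0.0 - 184.108.255.255) -> 76.27.229.176
More-specific entries that do NOT match:
  184.108.215.8/29 (184.108.215.8 - 184.108.215.15) does not contain 184.108.213.9
  184.108.212.8/29 (184.108.212.8 - 184.108.212.15) does not contain 184.108.213.9
  184.108.213.0/29 (184.108.213.0 - 184.108.213.7) does not contain 184.108.213.9
  184.108.213.128/25 (184.108.213.128 - 184.108.213.255) does not contain 184.108.213.9
  184.108.212.0/24 (184.108.212.0 - 184.108.212.255) does not contain 184.108.213.9
  184.108.128.0/18 (184.108.128.0 - 184.108.191.255) does not contain 184.108.213.9
Longest matching prefix is /16 -> next hop 76.27.229.176.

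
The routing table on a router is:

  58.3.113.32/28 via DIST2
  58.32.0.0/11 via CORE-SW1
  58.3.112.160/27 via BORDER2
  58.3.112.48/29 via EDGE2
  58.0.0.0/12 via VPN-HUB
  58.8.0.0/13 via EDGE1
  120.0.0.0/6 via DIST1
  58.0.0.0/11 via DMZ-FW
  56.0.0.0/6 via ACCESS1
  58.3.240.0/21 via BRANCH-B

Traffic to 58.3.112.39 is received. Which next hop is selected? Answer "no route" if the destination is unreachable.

Routes whose prefix contains 58.3.112.39:
  56.0.0.0/6 (56.0.0.0 - 59.255.255.255) -> ACCESS1
  58.0.0.0/11 (58.0.0.0 - 58.31.255.255) -> DMZ-FW
  58.0.0.0/12 (58.0.0.0 - 58.15.255.255) -> VPN-HUB
More-specific entries that do NOT match:
  58.3.112.48/29 (58.3.112.48 - 58.3.112.55) does not contain 58.3.112.39
  58.3.113.32/28 (58.3.113.32 - 58.3.113.47) does not contain 58.3.112.39
  58.3.112.160/27 (58.3.112.160 - 58.3.112.191) does not contain 58.3.112.39
  58.3.240.0/21 (58.3.240.0 - 58.3.247.255) does not contain 58.3.112.39
  58.8.0.0/13 (58.8.0.0 - 58.15.255.255) does not contain 58.3.112.39
Longest matching prefix is /12 -> next hop VPN-HUB.

VPN-HUB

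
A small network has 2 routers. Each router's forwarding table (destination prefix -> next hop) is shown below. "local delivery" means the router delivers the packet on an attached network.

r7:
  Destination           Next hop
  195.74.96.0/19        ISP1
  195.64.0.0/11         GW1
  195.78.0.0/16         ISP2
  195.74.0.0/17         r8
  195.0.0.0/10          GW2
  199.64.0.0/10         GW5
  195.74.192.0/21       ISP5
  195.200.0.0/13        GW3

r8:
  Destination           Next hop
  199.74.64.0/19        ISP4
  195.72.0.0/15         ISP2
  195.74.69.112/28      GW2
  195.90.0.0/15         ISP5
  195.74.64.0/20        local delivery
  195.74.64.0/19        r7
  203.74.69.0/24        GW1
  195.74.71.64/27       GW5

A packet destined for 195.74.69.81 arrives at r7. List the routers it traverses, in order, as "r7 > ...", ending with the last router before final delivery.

r7 > r8

At r7: longest match for 195.74.69.81 is 195.74.0.0/17 -> r8
At r8: longest match for 195.74.69.81 is 195.74.64.0/20 -> local delivery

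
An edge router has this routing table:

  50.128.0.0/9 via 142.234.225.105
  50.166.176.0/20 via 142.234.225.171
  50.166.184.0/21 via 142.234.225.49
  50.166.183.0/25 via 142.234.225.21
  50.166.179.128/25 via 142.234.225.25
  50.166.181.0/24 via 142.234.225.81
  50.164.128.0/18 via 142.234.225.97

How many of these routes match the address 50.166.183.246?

Prefixes containing 50.166.183.246:
  50.128.0.0/9 (50.128.0.0 - 50.255.255.255)
  50.166.176.0/20 (50.166.176.0 - 50.166.191.255)
Total matching entries: 2.

2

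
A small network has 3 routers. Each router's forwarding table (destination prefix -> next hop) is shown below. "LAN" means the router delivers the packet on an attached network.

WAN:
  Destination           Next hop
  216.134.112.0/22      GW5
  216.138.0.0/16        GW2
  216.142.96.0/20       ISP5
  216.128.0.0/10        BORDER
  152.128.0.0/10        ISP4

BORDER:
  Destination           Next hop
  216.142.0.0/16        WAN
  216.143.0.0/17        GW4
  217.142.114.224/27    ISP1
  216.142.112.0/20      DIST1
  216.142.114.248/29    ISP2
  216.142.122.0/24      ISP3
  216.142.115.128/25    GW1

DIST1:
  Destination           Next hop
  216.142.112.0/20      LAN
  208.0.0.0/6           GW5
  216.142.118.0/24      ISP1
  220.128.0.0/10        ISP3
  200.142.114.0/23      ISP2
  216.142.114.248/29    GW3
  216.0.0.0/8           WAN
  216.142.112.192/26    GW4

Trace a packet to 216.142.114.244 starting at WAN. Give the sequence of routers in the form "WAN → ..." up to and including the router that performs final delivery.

WAN → BORDER → DIST1

At WAN: longest match for 216.142.114.244 is 216.128.0.0/10 -> BORDER
At BORDER: longest match for 216.142.114.244 is 216.142.112.0/20 -> DIST1
At DIST1: longest match for 216.142.114.244 is 216.142.112.0/20 -> LAN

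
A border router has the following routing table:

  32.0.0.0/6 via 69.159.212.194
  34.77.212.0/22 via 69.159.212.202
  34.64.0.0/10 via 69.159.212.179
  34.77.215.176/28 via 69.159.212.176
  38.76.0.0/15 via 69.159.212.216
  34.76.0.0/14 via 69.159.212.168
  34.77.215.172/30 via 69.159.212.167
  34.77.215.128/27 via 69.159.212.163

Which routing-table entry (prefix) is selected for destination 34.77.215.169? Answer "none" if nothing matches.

34.77.212.0/22

Entries matching 34.77.215.169:
  32.0.0.0/6 (32.0.0.0 - 35.255.255.255)
  34.64.0.0/10 (34.64.0.0 - 34.127.255.255)
  34.76.0.0/14 (34.76.0.0 - 34.79.255.255)
  34.77.212.0/22 (34.77.212.0 - 34.77.215.255)
Most specific is 34.77.212.0/22.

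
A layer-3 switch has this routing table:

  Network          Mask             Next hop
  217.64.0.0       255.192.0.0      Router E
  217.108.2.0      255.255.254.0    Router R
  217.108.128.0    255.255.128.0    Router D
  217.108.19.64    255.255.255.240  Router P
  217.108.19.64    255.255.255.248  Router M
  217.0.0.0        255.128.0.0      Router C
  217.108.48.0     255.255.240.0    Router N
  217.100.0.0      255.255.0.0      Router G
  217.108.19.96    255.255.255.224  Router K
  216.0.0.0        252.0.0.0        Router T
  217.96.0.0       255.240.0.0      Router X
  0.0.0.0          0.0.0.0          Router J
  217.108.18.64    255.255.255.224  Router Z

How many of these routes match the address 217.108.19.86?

5

Prefixes containing 217.108.19.86:
  0.0.0.0/0 (default, matches everything)
  216.0.0.0/6 (216.0.0.0 - 219.255.255.255)
  217.0.0.0/9 (217.0.0.0 - 217.127.255.255)
  217.64.0.0/10 (217.64.0.0 - 217.127.255.255)
  217.96.0.0/12 (217.96.0.0 - 217.111.255.255)
Total matching entries: 5.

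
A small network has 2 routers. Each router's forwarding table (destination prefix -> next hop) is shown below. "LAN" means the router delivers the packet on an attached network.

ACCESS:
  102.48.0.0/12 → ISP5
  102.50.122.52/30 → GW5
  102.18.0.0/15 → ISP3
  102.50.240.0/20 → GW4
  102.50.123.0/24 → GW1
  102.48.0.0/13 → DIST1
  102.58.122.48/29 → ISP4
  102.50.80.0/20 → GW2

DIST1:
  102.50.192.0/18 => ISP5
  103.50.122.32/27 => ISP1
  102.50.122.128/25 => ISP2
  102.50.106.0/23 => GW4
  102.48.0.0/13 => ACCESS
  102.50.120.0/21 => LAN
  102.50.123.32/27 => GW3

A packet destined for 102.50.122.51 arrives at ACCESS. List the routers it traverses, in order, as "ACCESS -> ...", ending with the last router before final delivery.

At ACCESS: longest match for 102.50.122.51 is 102.48.0.0/13 -> DIST1
At DIST1: longest match for 102.50.122.51 is 102.50.120.0/21 -> LAN

ACCESS -> DIST1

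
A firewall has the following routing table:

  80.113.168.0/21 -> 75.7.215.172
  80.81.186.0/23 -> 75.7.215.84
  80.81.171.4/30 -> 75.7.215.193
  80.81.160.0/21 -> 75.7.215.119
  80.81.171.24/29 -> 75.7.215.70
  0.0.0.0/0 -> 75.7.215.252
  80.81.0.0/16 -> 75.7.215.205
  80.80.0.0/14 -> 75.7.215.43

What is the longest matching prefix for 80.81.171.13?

Entries matching 80.81.171.13:
  0.0.0.0/0 (default, matches everything)
  80.80.0.0/14 (80.80.0.0 - 80.83.255.255)
  80.81.0.0/16 (80.81.0.0 - 80.81.255.255)
Most specific is 80.81.0.0/16.

80.81.0.0/16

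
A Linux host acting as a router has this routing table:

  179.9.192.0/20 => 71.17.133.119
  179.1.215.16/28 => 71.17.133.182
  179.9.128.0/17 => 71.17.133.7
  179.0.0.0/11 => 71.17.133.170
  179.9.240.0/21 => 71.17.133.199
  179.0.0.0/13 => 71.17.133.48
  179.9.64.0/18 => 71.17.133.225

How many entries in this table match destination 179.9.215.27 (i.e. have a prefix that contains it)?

2

Prefixes containing 179.9.215.27:
  179.0.0.0/11 (179.0.0.0 - 179.31.255.255)
  179.9.128.0/17 (179.9.128.0 - 179.9.255.255)
Total matching entries: 2.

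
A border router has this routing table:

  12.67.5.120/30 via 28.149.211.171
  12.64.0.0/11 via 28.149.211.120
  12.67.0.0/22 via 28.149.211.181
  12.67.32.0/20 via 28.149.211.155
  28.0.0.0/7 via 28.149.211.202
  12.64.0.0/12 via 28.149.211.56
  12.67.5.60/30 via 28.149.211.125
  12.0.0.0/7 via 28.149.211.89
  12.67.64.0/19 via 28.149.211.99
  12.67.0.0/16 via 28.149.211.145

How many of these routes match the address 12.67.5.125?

Prefixes containing 12.67.5.125:
  12.0.0.0/7 (12.0.0.0 - 13.255.255.255)
  12.64.0.0/11 (12.64.0.0 - 12.95.255.255)
  12.64.0.0/12 (12.64.0.0 - 12.79.255.255)
  12.67.0.0/16 (12.67.0.0 - 12.67.255.255)
Total matching entries: 4.

4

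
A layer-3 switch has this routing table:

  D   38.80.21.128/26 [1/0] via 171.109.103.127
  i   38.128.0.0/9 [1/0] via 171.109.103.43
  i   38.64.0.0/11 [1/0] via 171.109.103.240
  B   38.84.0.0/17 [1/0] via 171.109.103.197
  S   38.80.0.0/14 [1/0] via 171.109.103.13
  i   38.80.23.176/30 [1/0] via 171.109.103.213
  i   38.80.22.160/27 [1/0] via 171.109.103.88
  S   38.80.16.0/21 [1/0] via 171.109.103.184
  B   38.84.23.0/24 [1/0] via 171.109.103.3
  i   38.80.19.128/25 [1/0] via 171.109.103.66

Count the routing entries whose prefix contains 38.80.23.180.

Prefixes containing 38.80.23.180:
  38.64.0.0/11 (38.64.0.0 - 38.95.255.255)
  38.80.0.0/14 (38.80.0.0 - 38.83.255.255)
  38.80.16.0/21 (38.80.16.0 - 38.80.23.255)
Total matching entries: 3.

3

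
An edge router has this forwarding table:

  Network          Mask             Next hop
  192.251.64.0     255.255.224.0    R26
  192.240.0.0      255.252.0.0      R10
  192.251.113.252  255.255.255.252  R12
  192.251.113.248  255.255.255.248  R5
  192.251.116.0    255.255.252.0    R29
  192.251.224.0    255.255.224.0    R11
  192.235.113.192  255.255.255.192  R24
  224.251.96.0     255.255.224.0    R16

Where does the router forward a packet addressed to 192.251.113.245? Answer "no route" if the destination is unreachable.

no route

No entry's prefix contains 192.251.113.245; there is no default route.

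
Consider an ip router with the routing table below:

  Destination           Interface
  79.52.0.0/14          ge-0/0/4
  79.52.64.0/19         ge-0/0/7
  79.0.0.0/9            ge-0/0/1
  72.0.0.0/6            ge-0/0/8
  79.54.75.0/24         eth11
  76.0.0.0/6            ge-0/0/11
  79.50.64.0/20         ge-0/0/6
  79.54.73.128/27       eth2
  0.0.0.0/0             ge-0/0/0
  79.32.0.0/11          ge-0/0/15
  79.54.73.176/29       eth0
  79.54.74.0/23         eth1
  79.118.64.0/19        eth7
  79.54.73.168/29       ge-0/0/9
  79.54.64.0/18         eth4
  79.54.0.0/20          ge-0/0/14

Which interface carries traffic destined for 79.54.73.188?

eth4

Routes whose prefix contains 79.54.73.188:
  0.0.0.0/0 (default, matches everything) -> ge-0/0/0
  76.0.0.0/6 (76.0.0.0 - 79.255.255.255) -> ge-0/0/11
  79.0.0.0/9 (79.0.0.0 - 79.127.255.255) -> ge-0/0/1
  79.32.0.0/11 (79.32.0.0 - 79.63.255.255) -> ge-0/0/15
  79.52.0.0/14 (79.52.0.0 - 79.55.255.255) -> ge-0/0/4
  79.54.64.0/18 (79.54.64.0 - 79.54.127.255) -> eth4
More-specific entries that do NOT match:
  79.54.73.176/29 (79.54.73.176 - 79.54.73.183) does not contain 79.54.73.188
  79.54.73.168/29 (79.54.73.168 - 79.54.73.175) does not contain 79.54.73.188
  79.54.73.128/27 (79.54.73.128 - 79.54.73.159) does not contain 79.54.73.188
  79.54.75.0/24 (79.54.75.0 - 79.54.75.255) does not contain 79.54.73.188
  79.54.74.0/23 (79.54.74.0 - 79.54.75.255) does not contain 79.54.73.188
  79.50.64.0/20 (79.50.64.0 - 79.50.79.255) does not contain 79.54.73.188
  79.54.0.0/20 (79.54.0.0 - 79.54.15.255) does not contain 79.54.73.188
  79.52.64.0/19 (79.52.64.0 - 79.52.95.255) does not contain 79.54.73.188
  79.118.64.0/19 (79.118.64.0 - 79.118.95.255) does not contain 79.54.73.188
Longest matching prefix is /18 -> interface eth4.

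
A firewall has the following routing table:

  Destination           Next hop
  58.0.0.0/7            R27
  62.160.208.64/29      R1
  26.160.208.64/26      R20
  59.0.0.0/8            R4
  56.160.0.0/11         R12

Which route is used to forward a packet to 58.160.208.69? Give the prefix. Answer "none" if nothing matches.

Entries matching 58.160.208.69:
  58.0.0.0/7 (58.0.0.0 - 59.255.255.255)
Most specific is 58.0.0.0/7.

58.0.0.0/7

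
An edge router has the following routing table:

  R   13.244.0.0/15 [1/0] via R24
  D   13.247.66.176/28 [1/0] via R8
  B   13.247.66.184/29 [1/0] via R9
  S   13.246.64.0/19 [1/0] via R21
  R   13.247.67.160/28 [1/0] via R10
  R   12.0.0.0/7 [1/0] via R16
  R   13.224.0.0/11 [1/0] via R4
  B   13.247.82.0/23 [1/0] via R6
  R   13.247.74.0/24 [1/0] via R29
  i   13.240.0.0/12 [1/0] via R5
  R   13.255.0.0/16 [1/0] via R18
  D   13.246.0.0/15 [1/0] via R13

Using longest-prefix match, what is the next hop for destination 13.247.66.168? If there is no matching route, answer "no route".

R13

Routes whose prefix contains 13.247.66.168:
  12.0.0.0/7 (12.0.0.0 - 13.255.255.255) -> R16
  13.224.0.0/11 (13.224.0.0 - 13.255.255.255) -> R4
  13.240.0.0/12 (13.240.0.0 - 13.255.255.255) -> R5
  13.246.0.0/15 (13.246.0.0 - 13.247.255.255) -> R13
More-specific entries that do NOT match:
  13.247.66.184/29 (13.247.66.184 - 13.247.66.191) does not contain 13.247.66.168
  13.247.66.176/28 (13.247.66.176 - 13.247.66.191) does not contain 13.247.66.168
  13.247.67.160/28 (13.247.67.160 - 13.247.67.175) does not contain 13.247.66.168
  13.247.74.0/24 (13.247.74.0 - 13.247.74.255) does not contain 13.247.66.168
  13.247.82.0/23 (13.247.82.0 - 13.247.83.255) does not contain 13.247.66.168
  13.246.64.0/19 (13.246.64.0 - 13.246.95.255) does not contain 13.247.66.168
  13.255.0.0/16 (13.255.0.0 - 13.255.255.255) does not contain 13.247.66.168
Longest matching prefix is /15 -> next hop R13.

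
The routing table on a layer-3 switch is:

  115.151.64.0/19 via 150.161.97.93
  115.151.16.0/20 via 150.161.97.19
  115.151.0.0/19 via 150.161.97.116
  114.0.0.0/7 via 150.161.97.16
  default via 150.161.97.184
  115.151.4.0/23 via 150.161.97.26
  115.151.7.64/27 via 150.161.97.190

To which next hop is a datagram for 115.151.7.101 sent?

Routes whose prefix contains 115.151.7.101:
  0.0.0.0/0 (default, matches everything) -> 150.161.97.184
  114.0.0.0/7 (114.0.0.0 - 115.255.255.255) -> 150.161.97.16
  115.151.0.0/19 (115.151.0.0 - 115.151.31.255) -> 150.161.97.116
More-specific entries that do NOT match:
  115.151.7.64/27 (115.151.7.64 - 115.151.7.95) does not contain 115.151.7.101
  115.151.4.0/23 (115.151.4.0 - 115.151.5.255) does not contain 115.151.7.101
  115.151.16.0/20 (115.151.16.0 - 115.151.31.255) does not contain 115.151.7.101
Longest matching prefix is /19 -> next hop 150.161.97.116.

150.161.97.116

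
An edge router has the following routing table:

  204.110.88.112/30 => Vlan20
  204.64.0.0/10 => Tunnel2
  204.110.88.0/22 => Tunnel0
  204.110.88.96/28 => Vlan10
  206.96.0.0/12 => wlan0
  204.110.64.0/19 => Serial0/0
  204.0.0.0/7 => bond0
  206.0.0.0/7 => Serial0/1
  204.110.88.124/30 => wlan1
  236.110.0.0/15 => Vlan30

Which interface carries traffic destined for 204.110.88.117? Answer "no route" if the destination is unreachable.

Routes whose prefix contains 204.110.88.117:
  204.0.0.0/7 (204.0.0.0 - 205.255.255.255) -> bond0
  204.64.0.0/10 (204.64.0.0 - 204.127.255.255) -> Tunnel2
  204.110.64.0/19 (204.110.64.0 - 204.110.95.255) -> Serial0/0
  204.110.88.0/22 (204.110.88.0 - 204.110.91.255) -> Tunnel0
More-specific entries that do NOT match:
  204.110.88.112/30 (204.110.88.112 - 204.110.88.115) does not contain 204.110.88.117
  204.110.88.124/30 (204.110.88.124 - 204.110.88.127) does not contain 204.110.88.117
  204.110.88.96/28 (204.110.88.96 - 204.110.88.111) does not contain 204.110.88.117
Longest matching prefix is /22 -> interface Tunnel0.

Tunnel0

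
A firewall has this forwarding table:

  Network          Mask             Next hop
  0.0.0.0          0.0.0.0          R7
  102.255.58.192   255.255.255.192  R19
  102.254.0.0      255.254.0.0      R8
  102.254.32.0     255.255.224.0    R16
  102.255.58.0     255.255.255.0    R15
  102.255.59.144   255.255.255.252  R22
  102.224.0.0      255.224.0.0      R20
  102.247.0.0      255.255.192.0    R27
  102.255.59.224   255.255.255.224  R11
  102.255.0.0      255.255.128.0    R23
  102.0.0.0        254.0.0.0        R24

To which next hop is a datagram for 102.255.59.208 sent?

R23

Routes whose prefix contains 102.255.59.208:
  0.0.0.0/0 (default, matches everything) -> R7
  102.0.0.0/7 (102.0.0.0 - 103.255.255.255) -> R24
  102.224.0.0/11 (102.224.0.0 - 102.255.255.255) -> R20
  102.254.0.0/15 (102.254.0.0 - 102.255.255.255) -> R8
  102.255.0.0/17 (102.255.0.0 - 102.255.127.255) -> R23
More-specific entries that do NOT match:
  102.255.59.144/30 (102.255.59.144 - 102.255.59.147) does not contain 102.255.59.208
  102.255.59.224/27 (102.255.59.224 - 102.255.59.255) does not contain 102.255.59.208
  102.255.58.192/26 (102.255.58.192 - 102.255.58.255) does not contain 102.255.59.208
  102.255.58.0/24 (102.255.58.0 - 102.255.58.255) does not contain 102.255.59.208
  102.254.32.0/19 (102.254.32.0 - 102.254.63.255) does not contain 102.255.59.208
  102.247.0.0/18 (102.247.0.0 - 102.247.63.255) does not contain 102.255.59.208
Longest matching prefix is /17 -> next hop R23.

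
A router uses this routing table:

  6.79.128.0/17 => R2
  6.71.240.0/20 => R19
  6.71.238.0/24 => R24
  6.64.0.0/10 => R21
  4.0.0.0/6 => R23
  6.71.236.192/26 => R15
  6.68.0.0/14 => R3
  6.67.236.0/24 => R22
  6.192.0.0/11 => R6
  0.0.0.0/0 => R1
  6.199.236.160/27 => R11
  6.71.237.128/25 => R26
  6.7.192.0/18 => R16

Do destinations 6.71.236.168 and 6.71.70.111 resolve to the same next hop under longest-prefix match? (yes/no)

6.71.236.168: longest match 6.68.0.0/14 -> R3
6.71.70.111: longest match 6.68.0.0/14 -> R3

yes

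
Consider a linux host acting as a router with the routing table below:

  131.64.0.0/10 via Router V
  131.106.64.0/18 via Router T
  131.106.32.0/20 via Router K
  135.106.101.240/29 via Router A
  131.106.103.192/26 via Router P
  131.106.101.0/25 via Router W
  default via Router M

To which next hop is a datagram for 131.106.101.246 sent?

Routes whose prefix contains 131.106.101.246:
  0.0.0.0/0 (default, matches everything) -> Router M
  131.64.0.0/10 (131.64.0.0 - 131.127.255.255) -> Router V
  131.106.64.0/18 (131.106.64.0 - 131.106.127.255) -> Router T
More-specific entries that do NOT match:
  135.106.101.240/29 (135.106.101.240 - 135.106.101.247) does not contain 131.106.101.246
  131.106.103.192/26 (131.106.103.192 - 131.106.103.255) does not contain 131.106.101.246
  131.106.101.0/25 (131.106.101.0 - 131.106.101.127) does not contain 131.106.101.246
  131.106.32.0/20 (131.106.32.0 - 131.106.47.255) does not contain 131.106.101.246
Longest matching prefix is /18 -> next hop Router T.

Router T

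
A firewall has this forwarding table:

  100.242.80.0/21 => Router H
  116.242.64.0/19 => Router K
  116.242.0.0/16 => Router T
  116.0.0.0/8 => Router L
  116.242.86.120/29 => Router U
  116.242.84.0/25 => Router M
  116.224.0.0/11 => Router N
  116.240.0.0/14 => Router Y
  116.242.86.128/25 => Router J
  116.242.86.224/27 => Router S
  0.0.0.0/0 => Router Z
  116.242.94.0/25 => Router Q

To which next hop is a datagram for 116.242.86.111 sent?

Routes whose prefix contains 116.242.86.111:
  0.0.0.0/0 (default, matches everything) -> Router Z
  116.0.0.0/8 (116.0.0.0 - 116.255.255.255) -> Router L
  116.224.0.0/11 (116.224.0.0 - 116.255.255.255) -> Router N
  116.240.0.0/14 (116.240.0.0 - 116.243.255.255) -> Router Y
  116.242.0.0/16 (116.242.0.0 - 116.242.255.255) -> Router T
  116.242.64.0/19 (116.242.64.0 - 116.242.95.255) -> Router K
More-specific entries that do NOT match:
  116.242.86.120/29 (116.242.86.120 - 116.242.86.127) does not contain 116.242.86.111
  116.242.86.224/27 (116.242.86.224 - 116.242.86.255) does not contain 116.242.86.111
  116.242.84.0/25 (116.242.84.0 - 116.242.84.127) does not contain 116.242.86.111
  116.242.86.128/25 (116.242.86.128 - 116.242.86.255) does not contain 116.242.86.111
  116.242.94.0/25 (116.242.94.0 - 116.242.94.127) does not contain 116.242.86.111
  100.242.80.0/21 (100.242.80.0 - 100.242.87.255) does not contain 116.242.86.111
Longest matching prefix is /19 -> next hop Router K.

Router K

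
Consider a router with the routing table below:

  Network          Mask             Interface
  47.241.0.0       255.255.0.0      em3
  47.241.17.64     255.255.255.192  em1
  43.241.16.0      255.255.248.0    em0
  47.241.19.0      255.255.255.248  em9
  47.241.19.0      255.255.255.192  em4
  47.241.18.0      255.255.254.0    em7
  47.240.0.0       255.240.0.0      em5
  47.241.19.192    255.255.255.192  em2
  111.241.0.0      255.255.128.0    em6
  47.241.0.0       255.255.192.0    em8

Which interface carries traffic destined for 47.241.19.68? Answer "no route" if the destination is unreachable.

Routes whose prefix contains 47.241.19.68:
  47.240.0.0/12 (47.240.0.0 - 47.255.255.255) -> em5
  47.241.0.0/16 (47.241.0.0 - 47.241.255.255) -> em3
  47.241.0.0/18 (47.241.0.0 - 47.241.63.255) -> em8
  47.241.18.0/23 (47.241.18.0 - 47.241.19.255) -> em7
More-specific entries that do NOT match:
  47.241.19.0/29 (47.241.19.0 - 47.241.19.7) does not contain 47.241.19.68
  47.241.17.64/26 (47.241.17.64 - 47.241.17.127) does not contain 47.241.19.68
  47.241.19.0/26 (47.241.19.0 - 47.241.19.63) does not contain 47.241.19.68
  47.241.19.192/26 (47.241.19.192 - 47.241.19.255) does not contain 47.241.19.68
Longest matching prefix is /23 -> interface em7.

em7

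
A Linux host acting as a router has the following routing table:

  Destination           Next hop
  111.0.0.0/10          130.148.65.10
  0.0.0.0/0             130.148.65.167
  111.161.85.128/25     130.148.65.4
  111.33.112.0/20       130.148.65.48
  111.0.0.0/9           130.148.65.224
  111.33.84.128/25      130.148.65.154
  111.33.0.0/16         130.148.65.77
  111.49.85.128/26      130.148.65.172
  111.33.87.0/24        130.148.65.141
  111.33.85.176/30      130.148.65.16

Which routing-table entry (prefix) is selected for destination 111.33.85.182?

111.33.0.0/16

Entries matching 111.33.85.182:
  0.0.0.0/0 (default, matches everything)
  111.0.0.0/9 (111.0.0.0 - 111.127.255.255)
  111.0.0.0/10 (111.0.0.0 - 111.63.255.255)
  111.33.0.0/16 (111.33.0.0 - 111.33.255.255)
Most specific is 111.33.0.0/16.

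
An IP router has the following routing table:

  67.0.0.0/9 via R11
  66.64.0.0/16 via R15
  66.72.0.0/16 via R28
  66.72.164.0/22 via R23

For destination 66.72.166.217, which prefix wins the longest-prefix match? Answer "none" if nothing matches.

66.72.164.0/22

Entries matching 66.72.166.217:
  66.72.0.0/16 (66.72.0.0 - 66.72.255.255)
  66.72.164.0/22 (66.72.164.0 - 66.72.167.255)
Most specific is 66.72.164.0/22.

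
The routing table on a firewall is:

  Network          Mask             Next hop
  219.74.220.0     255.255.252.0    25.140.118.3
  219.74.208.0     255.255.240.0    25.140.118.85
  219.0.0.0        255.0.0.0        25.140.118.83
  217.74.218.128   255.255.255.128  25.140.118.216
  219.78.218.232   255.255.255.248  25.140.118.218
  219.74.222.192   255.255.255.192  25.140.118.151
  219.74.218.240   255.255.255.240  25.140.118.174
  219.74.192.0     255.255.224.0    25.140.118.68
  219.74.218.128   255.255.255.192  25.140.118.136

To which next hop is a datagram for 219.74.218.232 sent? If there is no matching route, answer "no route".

Routes whose prefix contains 219.74.218.232:
  219.0.0.0/8 (219.0.0.0 - 219.255.255.255) -> 25.140.118.83
  219.74.192.0/19 (219.74.192.0 - 219.74.223.255) -> 25.140.118.68
  219.74.208.0/20 (219.74.208.0 - 219.74.223.255) -> 25.140.118.85
More-specific entries that do NOT match:
  219.78.218.232/29 (219.78.218.232 - 219.78.218.239) does not contain 219.74.218.232
  219.74.218.240/28 (219.74.218.240 - 219.74.218.255) does not contain 219.74.218.232
  219.74.222.192/26 (219.74.222.192 - 219.74.222.255) does not contain 219.74.218.232
  219.74.218.128/26 (219.74.218.128 - 219.74.218.191) does not contain 219.74.218.232
  217.74.218.128/25 (217.74.218.128 - 217.74.218.255) does not contain 219.74.218.232
  219.74.220.0/22 (219.74.220.0 - 219.74.223.255) does not contain 219.74.218.232
Longest matching prefix is /20 -> next hop 25.140.118.85.

25.140.118.85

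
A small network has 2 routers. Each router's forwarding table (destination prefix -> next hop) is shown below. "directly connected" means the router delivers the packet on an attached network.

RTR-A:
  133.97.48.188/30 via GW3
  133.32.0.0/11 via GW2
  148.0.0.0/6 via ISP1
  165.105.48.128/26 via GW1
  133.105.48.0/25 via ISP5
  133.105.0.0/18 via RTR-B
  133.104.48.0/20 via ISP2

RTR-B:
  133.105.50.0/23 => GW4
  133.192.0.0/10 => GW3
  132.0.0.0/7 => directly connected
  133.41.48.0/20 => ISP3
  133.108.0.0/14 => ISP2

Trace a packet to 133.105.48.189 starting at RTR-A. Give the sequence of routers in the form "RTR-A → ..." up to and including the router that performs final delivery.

At RTR-A: longest match for 133.105.48.189 is 133.105.0.0/18 -> RTR-B
At RTR-B: longest match for 133.105.48.189 is 132.0.0.0/7 -> directly connected

RTR-A → RTR-B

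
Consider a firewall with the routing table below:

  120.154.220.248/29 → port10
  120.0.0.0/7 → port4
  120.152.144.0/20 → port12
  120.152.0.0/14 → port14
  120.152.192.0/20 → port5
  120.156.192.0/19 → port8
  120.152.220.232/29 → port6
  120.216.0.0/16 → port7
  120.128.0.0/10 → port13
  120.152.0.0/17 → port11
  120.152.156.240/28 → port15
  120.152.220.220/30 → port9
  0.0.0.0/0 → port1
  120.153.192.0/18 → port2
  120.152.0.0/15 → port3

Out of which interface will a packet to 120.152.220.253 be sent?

Routes whose prefix contains 120.152.220.253:
  0.0.0.0/0 (default, matches everything) -> port1
  120.0.0.0/7 (120.0.0.0 - 121.255.255.255) -> port4
  120.128.0.0/10 (120.128.0.0 - 120.191.255.255) -> port13
  120.152.0.0/14 (120.152.0.0 - 120.155.255.255) -> port14
  120.152.0.0/15 (120.152.0.0 - 120.153.255.255) -> port3
More-specific entries that do NOT match:
  120.152.220.220/30 (120.152.220.220 - 120.152.220.223) does not contain 120.152.220.253
  120.154.220.248/29 (120.154.220.248 - 120.154.220.255) does not contain 120.152.220.253
  120.152.220.232/29 (120.152.220.232 - 120.152.220.239) does not contain 120.152.220.253
  120.152.156.240/28 (120.152.156.240 - 120.152.156.255) does not contain 120.152.220.253
  120.152.144.0/20 (120.152.144.0 - 120.152.159.255) does not contain 120.152.220.253
  120.152.192.0/20 (120.152.192.0 - 120.152.207.255) does not contain 120.152.220.253
  120.156.192.0/19 (120.156.192.0 - 120.156.223.255) does not contain 120.152.220.253
  120.153.192.0/18 (120.153.192.0 - 120.153.255.255) does not contain 120.152.220.253
  120.152.0.0/17 (120.152.0.0 - 120.152.127.255) does not contain 120.152.220.253
  120.216.0.0/16 (120.216.0.0 - 120.216.255.255) does not contain 120.152.220.253
Longest matching prefix is /15 -> interface port3.

port3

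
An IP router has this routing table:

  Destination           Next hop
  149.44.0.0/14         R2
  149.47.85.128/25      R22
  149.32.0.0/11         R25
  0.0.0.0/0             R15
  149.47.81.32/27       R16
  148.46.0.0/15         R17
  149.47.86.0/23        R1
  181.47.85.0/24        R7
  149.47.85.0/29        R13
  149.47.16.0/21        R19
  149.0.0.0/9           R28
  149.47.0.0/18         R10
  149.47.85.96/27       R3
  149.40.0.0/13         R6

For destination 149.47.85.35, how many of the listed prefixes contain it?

5

Prefixes containing 149.47.85.35:
  0.0.0.0/0 (default, matches everything)
  149.0.0.0/9 (149.0.0.0 - 149.127.255.255)
  149.32.0.0/11 (149.32.0.0 - 149.63.255.255)
  149.40.0.0/13 (149.40.0.0 - 149.47.255.255)
  149.44.0.0/14 (149.44.0.0 - 149.47.255.255)
Total matching entries: 5.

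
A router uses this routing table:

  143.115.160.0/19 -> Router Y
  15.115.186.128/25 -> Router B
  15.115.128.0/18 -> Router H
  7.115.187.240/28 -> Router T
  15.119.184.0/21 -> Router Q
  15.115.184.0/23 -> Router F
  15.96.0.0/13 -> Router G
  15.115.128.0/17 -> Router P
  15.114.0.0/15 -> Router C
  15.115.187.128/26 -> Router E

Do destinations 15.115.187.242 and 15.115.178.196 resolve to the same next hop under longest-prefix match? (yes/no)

15.115.187.242: longest match 15.115.128.0/18 -> Router H
15.115.178.196: longest match 15.115.128.0/18 -> Router H

yes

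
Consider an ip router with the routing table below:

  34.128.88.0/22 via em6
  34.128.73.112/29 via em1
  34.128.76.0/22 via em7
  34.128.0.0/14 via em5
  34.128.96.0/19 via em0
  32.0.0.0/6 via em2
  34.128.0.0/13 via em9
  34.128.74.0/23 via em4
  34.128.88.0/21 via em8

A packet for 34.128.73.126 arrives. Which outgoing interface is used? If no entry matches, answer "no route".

Routes whose prefix contains 34.128.73.126:
  32.0.0.0/6 (32.0.0.0 - 35.255.255.255) -> em2
  34.128.0.0/13 (34.128.0.0 - 34.135.255.255) -> em9
  34.128.0.0/14 (34.128.0.0 - 34.131.255.255) -> em5
More-specific entries that do NOT match:
  34.128.73.112/29 (34.128.73.112 - 34.128.73.119) does not contain 34.128.73.126
  34.128.74.0/23 (34.128.74.0 - 34.128.75.255) does not contain 34.128.73.126
  34.128.88.0/22 (34.128.88.0 - 34.128.91.255) does not contain 34.128.73.126
  34.128.76.0/22 (34.128.76.0 - 34.128.79.255) does not contain 34.128.73.126
  34.128.88.0/21 (34.128.88.0 - 34.128.95.255) does not contain 34.128.73.126
  34.128.96.0/19 (34.128.96.0 - 34.128.127.255) does not contain 34.128.73.126
Longest matching prefix is /14 -> interface em5.

em5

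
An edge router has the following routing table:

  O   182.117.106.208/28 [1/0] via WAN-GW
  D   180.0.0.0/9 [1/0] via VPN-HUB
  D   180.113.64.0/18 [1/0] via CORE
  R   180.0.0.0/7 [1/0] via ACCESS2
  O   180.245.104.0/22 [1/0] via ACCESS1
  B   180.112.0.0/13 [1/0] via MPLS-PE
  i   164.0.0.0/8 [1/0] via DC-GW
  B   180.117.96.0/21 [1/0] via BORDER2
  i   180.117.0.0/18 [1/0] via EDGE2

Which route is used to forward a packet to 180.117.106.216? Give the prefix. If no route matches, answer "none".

180.112.0.0/13

Entries matching 180.117.106.216:
  180.0.0.0/7 (180.0.0.0 - 181.255.255.255)
  180.0.0.0/9 (180.0.0.0 - 180.127.255.255)
  180.112.0.0/13 (180.112.0.0 - 180.119.255.255)
Most specific is 180.112.0.0/13.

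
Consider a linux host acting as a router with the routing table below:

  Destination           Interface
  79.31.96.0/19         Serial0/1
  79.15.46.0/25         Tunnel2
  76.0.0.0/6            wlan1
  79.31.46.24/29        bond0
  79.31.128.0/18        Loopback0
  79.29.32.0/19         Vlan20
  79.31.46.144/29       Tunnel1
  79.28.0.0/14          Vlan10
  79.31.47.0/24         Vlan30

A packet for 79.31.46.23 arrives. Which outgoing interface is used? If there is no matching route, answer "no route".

Routes whose prefix contains 79.31.46.23:
  76.0.0.0/6 (76.0.0.0 - 79.255.255.255) -> wlan1
  79.28.0.0/14 (79.28.0.0 - 79.31.255.255) -> Vlan10
More-specific entries that do NOT match:
  79.31.46.24/29 (79.31.46.24 - 79.31.46.31) does not contain 79.31.46.23
  79.31.46.144/29 (79.31.46.144 - 79.31.46.151) does not contain 79.31.46.23
  79.15.46.0/25 (79.15.46.0 - 79.15.46.127) does not contain 79.31.46.23
  79.31.47.0/24 (79.31.47.0 - 79.31.47.255) does not contain 79.31.46.23
  79.31.96.0/19 (79.31.96.0 - 79.31.127.255) does not contain 79.31.46.23
  79.29.32.0/19 (79.29.32.0 - 79.29.63.255) does not contain 79.31.46.23
  79.31.128.0/18 (79.31.128.0 - 79.31.191.255) does not contain 79.31.46.23
Longest matching prefix is /14 -> interface Vlan10.

Vlan10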